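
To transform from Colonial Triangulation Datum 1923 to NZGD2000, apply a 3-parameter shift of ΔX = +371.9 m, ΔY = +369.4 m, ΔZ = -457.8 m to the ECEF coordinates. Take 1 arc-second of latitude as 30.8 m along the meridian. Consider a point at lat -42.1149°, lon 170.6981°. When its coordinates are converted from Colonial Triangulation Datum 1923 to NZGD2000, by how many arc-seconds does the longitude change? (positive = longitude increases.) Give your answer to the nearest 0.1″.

sin φ = -0.670620, cos φ = 0.741801, sin λ = 0.161637, cos λ = -0.986850.
East component: ΔE = −sin λ·ΔX + cos λ·ΔY = −(0.161637)(371.9) + (-0.986850)(369.4) = -424.66 m.
1° of latitude spans 3600 × 30.80 = 110880 m; at latitude φ, 1° of longitude spans that × cos φ = 82250.9 m, so Δλ = -424.66 / 82250.9 × 3600 = -18.587″.

Δλ = -18.6″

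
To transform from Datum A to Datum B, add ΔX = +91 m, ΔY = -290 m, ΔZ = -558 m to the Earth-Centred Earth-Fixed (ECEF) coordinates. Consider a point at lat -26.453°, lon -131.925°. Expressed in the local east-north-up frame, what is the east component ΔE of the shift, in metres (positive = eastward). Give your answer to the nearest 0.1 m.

ΔE = 261.5 m

At φ = -26.453°, λ = -131.925°: sin φ = -0.445464, cos φ = 0.895300, sin λ = -0.744020, cos λ = -0.668157.
ΔE = −sin λ·ΔX + cos λ·ΔY = −(-0.744020)·(91) + (-0.668157)·(-290) = 261.47 m.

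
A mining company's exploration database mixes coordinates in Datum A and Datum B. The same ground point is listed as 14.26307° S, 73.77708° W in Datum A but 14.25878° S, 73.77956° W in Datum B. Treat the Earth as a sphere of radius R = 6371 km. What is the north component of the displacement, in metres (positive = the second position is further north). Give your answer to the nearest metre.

Δφ = -14.25878° − -14.26307° = +0.00429°; Δλ = -73.77956° − -73.77708° = -0.00248°.
1° along a meridian = πR/180 = 111195 m.
ΔN = Δφ × 111195 = 477.0 m; ΔE = Δλ × 111195 × cos(-14.26307°) = -0.00248 × 111195 × 0.969175 = -267.3 m.

ΔN = 477 m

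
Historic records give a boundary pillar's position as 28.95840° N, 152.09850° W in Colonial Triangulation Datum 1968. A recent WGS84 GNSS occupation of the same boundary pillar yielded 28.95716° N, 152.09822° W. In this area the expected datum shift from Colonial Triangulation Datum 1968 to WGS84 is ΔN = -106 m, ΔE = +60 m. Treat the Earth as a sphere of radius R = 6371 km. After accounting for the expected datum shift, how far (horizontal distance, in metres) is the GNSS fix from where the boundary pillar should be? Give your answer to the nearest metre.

Observed coordinate differences: Δφ = -0.00124°, Δλ = +0.00028°.
Converting to metres (1° lat = 111195 m, cos φ = 0.874971): observed ΔN = -137.9 m, observed ΔE = 27.2 m.
Subtracting the expected shift leaves a residual of -137.9 − (-106) = -31.9 m north and 27.2 − (60) = -32.8 m east.
Residual distance = √((-31.9)² + (-32.8)²) = 45.7 m.

46 m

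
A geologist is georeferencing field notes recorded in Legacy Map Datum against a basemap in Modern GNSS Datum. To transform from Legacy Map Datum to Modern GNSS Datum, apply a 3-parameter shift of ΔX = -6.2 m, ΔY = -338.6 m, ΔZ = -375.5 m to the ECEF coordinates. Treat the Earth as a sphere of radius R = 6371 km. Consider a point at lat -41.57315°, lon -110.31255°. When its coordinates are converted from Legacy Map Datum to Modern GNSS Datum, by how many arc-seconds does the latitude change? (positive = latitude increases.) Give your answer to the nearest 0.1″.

sin φ = -0.663576, cos φ = 0.748109, sin λ = -0.937813, cos λ = -0.347141.
North component: ΔN = −sin φ cos λ·ΔX − sin φ sin λ·ΔY + cos φ·ΔZ = −(-0.663576)(-0.347141)(-6.2) − (-0.663576)(-0.937813)(-338.6) + (0.748109)(-375.5) = -68.77 m.
1° of latitude spans πR/180 = 111195 m, so Δφ = -68.77 / 111195 × 3600 = -2.227″.

Δφ = -2.2″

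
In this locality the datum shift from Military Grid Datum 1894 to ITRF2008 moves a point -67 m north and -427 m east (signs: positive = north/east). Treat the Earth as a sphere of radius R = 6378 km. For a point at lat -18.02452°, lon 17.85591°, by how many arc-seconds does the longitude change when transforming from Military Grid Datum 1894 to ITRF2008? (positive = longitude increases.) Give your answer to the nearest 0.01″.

At latitude -18.02452°, cos φ = 0.950924.
One radian of longitude at latitude φ spans R cos φ, so Δλ = ΔE / (R cos φ) = -427.0 / (6378000 × 0.950924) = -7.0404e-05 rad = -14.522″.

Δλ = -14.52″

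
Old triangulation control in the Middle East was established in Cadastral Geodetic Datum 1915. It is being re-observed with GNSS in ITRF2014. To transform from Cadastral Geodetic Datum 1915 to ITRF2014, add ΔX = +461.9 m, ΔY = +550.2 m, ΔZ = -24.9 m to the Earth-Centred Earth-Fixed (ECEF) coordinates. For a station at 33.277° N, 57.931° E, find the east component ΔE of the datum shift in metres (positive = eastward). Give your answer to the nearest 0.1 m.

At φ = 33.277°, λ = 57.931°: sin φ = 0.548687, cos φ = 0.836028, sin λ = 0.847409, cos λ = 0.530940.
ΔE = −sin λ·ΔX + cos λ·ΔY = −(0.847409)·(461.9) + (0.530940)·(550.2) = -99.30 m.

ΔE = -99.3 m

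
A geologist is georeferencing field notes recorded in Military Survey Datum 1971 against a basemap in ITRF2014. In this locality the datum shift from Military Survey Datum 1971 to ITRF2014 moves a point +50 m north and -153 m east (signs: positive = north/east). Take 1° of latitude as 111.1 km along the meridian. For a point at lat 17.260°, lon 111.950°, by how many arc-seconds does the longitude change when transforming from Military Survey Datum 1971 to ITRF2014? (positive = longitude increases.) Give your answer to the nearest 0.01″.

At latitude 17.260°, cos φ = 0.954968.
1° of longitude at this latitude = 111.1 × cos φ = 106.10 km, so Δλ = -153.0 / 106097.0 = -0.0014421° = -5.191″.

Δλ = -5.19″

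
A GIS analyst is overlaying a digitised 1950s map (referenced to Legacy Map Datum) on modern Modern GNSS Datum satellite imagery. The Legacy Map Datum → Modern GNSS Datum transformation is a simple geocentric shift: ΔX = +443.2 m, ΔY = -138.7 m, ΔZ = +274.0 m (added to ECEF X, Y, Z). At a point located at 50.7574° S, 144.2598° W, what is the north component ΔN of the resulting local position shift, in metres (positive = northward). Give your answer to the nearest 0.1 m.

ΔN = -42.5 m

At φ = -50.7574°, λ = -144.2598°: sin φ = -0.774474, cos φ = 0.632605, sin λ = -0.584111, cos λ = -0.811674.
ΔN = −sin φ cos λ·ΔX − sin φ sin λ·ΔY + cos φ·ΔZ = −(-0.774474)(-0.811674)(443.2) − (-0.774474)(-0.584111)(-138.7) + (0.632605)(274.0) = -42.53 m.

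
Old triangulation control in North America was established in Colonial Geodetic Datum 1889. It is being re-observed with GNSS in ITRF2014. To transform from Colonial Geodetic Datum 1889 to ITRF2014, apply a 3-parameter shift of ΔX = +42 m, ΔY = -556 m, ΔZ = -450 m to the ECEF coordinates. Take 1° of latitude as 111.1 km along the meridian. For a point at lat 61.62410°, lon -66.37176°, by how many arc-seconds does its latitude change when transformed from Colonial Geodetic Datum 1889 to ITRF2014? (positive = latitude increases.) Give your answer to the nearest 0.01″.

sin φ = 0.879849, cos φ = 0.475254, sin λ = -0.916165, cos λ = 0.400801.
North component: ΔN = −sin φ cos λ·ΔX − sin φ sin λ·ΔY + cos φ·ΔZ = −(0.879849)(0.400801)(42) − (0.879849)(-0.916165)(-556) + (0.475254)(-450) = -676.86 m.
1° of latitude spans 111100 m, so Δφ = -676.86 / 111100 × 3600 = -21.932″.

Δφ = -21.93″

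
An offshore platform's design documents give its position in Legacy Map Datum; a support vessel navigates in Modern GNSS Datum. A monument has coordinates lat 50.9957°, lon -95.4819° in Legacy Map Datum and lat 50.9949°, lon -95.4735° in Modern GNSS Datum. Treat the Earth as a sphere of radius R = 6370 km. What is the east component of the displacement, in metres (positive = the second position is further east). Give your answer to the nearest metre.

ΔE = 588 m

Δφ = 50.9949° − 50.9957° = -0.0008°; Δλ = -95.4735° − -95.4819° = +0.0084°.
1° along a meridian = πR/180 = 111177 m.
ΔN = Δφ × 111177 = -88.9 m; ΔE = Δλ × 111177 × cos(50.9957°) = +0.0084 × 111177 × 0.629379 = 587.8 m.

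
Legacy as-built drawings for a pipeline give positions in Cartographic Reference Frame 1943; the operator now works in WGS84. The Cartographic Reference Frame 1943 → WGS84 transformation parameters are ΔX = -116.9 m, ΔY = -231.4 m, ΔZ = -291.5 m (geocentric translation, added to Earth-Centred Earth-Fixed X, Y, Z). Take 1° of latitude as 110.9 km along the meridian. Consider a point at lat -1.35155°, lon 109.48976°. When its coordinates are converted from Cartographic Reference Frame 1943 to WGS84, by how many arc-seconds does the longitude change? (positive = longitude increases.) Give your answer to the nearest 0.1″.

sin φ = -0.023587, cos φ = 0.999722, sin λ = 0.942701, cos λ = -0.333638.
East component: ΔE = −sin λ·ΔX + cos λ·ΔY = −(0.942701)(-116.9) + (-0.333638)(-231.4) = 187.41 m.
1° of latitude spans 110900 m; at latitude φ, 1° of longitude spans that × cos φ = 110869.1 m, so Δλ = 187.41 / 110869.1 × 3600 = 6.085″.

Δλ = 6.1″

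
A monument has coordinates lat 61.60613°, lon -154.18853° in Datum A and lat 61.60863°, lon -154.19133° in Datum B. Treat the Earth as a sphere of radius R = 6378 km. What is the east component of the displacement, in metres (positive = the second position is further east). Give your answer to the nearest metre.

Δφ = 61.60863° − 61.60613° = +0.00250°; Δλ = -154.19133° − -154.18853° = -0.00280°.
1° along a meridian = πR/180 = 111317 m.
ΔN = Δφ × 111317 = 278.3 m; ΔE = Δλ × 111317 × cos(61.60613°) = -0.00280 × 111317 × 0.475530 = -148.2 m.

ΔE = -148 m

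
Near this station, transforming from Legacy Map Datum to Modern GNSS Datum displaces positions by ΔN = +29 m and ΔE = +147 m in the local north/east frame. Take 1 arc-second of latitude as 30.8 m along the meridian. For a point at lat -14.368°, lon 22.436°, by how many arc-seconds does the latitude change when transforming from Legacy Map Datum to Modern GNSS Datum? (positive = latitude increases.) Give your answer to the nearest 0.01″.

Δφ = 0.94″

1″ of latitude = 30.80 m, so Δφ = 29.0 / 30.80 = 0.942″.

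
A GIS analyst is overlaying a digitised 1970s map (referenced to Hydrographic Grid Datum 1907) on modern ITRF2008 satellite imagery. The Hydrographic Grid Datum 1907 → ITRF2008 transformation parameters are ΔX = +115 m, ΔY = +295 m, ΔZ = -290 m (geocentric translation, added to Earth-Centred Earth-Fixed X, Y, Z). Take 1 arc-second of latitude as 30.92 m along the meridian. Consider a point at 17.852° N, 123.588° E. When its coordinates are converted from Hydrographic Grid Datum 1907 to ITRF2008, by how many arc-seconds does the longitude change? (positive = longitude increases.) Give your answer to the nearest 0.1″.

sin φ = 0.306559, cos φ = 0.951852, sin λ = 0.833037, cos λ = -0.553217.
East component: ΔE = −sin λ·ΔX + cos λ·ΔY = −(0.833037)(115) + (-0.553217)(295) = -259.00 m.
1° of latitude spans 3600 × 30.92 = 111312 m; at latitude φ, 1° of longitude spans that × cos φ = 105952.5 m, so Δλ = -259.00 / 105952.5 × 3600 = -8.800″.

Δλ = -8.8″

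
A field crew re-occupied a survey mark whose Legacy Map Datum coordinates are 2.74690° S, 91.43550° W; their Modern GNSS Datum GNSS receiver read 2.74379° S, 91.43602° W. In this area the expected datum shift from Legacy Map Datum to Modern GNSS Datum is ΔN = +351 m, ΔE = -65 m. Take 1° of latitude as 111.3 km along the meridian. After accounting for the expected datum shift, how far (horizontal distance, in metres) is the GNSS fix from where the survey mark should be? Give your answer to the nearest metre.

9 m

Observed coordinate differences: Δφ = +0.00311°, Δλ = -0.00052°.
Converting to metres (1° lat = 111300 m, cos φ = 0.998851): observed ΔN = 346.1 m, observed ΔE = -57.8 m.
Subtracting the expected shift leaves a residual of 346.1 − (351) = -4.9 m north and -57.8 − (-65) = 7.2 m east.
Residual distance = √((-4.9)² + 7.2²) = 8.7 m.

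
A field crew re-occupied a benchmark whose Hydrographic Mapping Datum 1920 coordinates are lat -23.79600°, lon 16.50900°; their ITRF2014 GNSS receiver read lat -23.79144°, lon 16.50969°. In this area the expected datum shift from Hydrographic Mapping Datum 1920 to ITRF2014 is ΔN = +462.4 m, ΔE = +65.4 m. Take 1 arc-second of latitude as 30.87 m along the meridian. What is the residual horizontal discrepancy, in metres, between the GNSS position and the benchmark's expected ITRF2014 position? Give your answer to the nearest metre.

45 m

Observed coordinate differences: Δφ = +0.00456°, Δλ = +0.00069°.
Converting to metres (1° lat = 111132 m, cos φ = 0.914988): observed ΔN = 506.8 m, observed ΔE = 70.2 m.
Subtracting the expected shift leaves a residual of 506.8 − (462.4) = 44.4 m north and 70.2 − (65.4) = 4.8 m east.
Residual distance = √(44.4² + 4.8²) = 44.6 m.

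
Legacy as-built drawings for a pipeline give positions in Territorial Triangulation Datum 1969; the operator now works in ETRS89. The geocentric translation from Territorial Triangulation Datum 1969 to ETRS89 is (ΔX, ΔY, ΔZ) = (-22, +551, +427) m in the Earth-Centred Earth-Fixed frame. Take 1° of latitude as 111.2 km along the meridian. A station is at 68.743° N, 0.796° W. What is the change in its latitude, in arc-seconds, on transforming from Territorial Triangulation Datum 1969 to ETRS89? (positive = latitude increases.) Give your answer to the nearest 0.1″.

sin φ = 0.931964, cos φ = 0.362552, sin λ = -0.013892, cos λ = 0.999903.
North component: ΔN = −sin φ cos λ·ΔX − sin φ sin λ·ΔY + cos φ·ΔZ = −(0.931964)(0.999903)(-22) − (0.931964)(-0.013892)(551) + (0.362552)(427) = 182.44 m.
1° of latitude spans 111200 m, so Δφ = 182.44 / 111200 × 3600 = 5.906″.

Δφ = 5.9″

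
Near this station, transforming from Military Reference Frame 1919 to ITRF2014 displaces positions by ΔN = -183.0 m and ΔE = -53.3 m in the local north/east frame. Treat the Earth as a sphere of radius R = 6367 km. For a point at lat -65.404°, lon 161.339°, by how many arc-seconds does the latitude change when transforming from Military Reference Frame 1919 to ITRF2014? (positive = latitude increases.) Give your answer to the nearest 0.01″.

Δφ = -5.93″

On a sphere of radius R, 1 rad of latitude = R, so Δφ = ΔN / R = -183.0 / 6367000 = -2.8742e-05 rad = -5.928″.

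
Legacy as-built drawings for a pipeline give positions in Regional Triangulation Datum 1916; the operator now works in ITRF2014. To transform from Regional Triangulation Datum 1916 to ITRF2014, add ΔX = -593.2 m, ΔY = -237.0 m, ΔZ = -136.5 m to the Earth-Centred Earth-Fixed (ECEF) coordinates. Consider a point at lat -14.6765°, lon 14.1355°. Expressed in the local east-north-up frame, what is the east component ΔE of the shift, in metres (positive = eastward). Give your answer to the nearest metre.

ΔE = -85 m

The local east axis at (φ, λ) is (−sin λ, cos λ, 0), so ΔE = −sin(14.1355°)·(-593.2) + cos(14.1355°)·(-237.0) = -84.95 m.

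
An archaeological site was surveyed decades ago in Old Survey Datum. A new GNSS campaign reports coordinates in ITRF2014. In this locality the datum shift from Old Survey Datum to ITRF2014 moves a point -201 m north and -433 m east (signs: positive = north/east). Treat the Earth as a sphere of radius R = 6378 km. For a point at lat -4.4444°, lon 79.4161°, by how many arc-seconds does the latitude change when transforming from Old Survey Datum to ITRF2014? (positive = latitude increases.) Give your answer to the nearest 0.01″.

On a sphere of radius R, 1 rad of latitude = R, so Δφ = ΔN / R = -201.0 / 6378000 = -3.1515e-05 rad = -6.500″.

Δφ = -6.50″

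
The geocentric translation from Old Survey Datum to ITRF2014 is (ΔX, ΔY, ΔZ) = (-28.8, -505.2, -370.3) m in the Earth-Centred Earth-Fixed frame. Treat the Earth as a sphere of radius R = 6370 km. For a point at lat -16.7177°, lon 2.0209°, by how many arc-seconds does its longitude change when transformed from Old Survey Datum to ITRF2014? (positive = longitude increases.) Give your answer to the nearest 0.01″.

Δλ = -17.04″

sin φ = -0.287656, cos φ = 0.957734, sin λ = 0.035264, cos λ = 0.999378.
East component: ΔE = −sin λ·ΔX + cos λ·ΔY = −(0.035264)(-28.8) + (0.999378)(-505.2) = -503.87 m.
1° of latitude spans πR/180 = 111177 m; at latitude φ, 1° of longitude spans that × cos φ = 106478.4 m, so Δλ = -503.87 / 106478.4 × 3600 = -17.036″.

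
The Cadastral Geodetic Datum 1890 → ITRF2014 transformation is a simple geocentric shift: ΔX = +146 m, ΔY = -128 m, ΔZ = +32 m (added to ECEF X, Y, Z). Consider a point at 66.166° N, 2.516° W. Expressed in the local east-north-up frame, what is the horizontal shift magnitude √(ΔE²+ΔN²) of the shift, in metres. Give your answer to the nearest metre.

The local east axis at (φ, λ) is (−sin λ, cos λ, 0), so ΔE = −sin(-2.516°)·146 + cos(-2.516°)·(-128) = -121.47 m.
The local north axis is (−sin φ cos λ, −sin φ sin λ, cos φ), giving ΔN = -133.420 − 5.140 + 12.931 = -125.63 m.
Horizontal magnitude = √(ΔE² + ΔN²) = √((-121.47)² + (-125.63)²) = 174.75 m.

175 m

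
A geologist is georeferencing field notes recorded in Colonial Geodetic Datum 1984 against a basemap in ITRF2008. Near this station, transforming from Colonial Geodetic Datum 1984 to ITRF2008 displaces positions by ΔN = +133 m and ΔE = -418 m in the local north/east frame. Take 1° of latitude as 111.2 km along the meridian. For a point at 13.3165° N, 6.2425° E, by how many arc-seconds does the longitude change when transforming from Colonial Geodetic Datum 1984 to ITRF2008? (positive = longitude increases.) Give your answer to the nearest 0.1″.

At latitude 13.3165°, cos φ = 0.973113.
1° of longitude at this latitude = 111.2 × cos φ = 108.21 km, so Δλ = -418.0 / 108210.1 = -0.0038629° = -13.906″.

Δλ = -13.9″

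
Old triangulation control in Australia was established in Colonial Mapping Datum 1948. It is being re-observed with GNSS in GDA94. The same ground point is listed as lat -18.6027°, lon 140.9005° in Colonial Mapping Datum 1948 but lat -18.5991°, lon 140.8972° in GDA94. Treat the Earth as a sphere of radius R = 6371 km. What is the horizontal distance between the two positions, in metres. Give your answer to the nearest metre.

530 m

Δφ = -18.5991° − -18.6027° = +0.0036°; Δλ = 140.8972° − 140.9005° = -0.0033°.
1° along a meridian = πR/180 = 111195 m.
ΔN = Δφ × 111195 = 400.3 m; ΔE = Δλ × 111195 × cos(-18.6027°) = -0.0033 × 111195 × 0.947753 = -347.8 m.
Distance = √(ΔE² + ΔN²) = √((-347.8)² + 400.3²) = 530.3 m.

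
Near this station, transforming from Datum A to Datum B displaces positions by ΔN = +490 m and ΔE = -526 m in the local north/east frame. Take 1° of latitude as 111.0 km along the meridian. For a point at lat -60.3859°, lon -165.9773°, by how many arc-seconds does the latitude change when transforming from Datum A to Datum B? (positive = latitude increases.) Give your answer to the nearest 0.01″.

Δφ = 15.89″

1° of latitude = 111.0 km, so Δφ = 490.0 / 111000 = 0.0044144° = 15.892″.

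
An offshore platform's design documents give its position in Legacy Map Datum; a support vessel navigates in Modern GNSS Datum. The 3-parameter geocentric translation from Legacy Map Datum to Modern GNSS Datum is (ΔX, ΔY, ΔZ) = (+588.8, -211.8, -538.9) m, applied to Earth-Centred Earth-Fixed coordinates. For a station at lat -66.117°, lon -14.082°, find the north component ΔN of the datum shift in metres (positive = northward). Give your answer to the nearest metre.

At φ = -66.117°, λ = -14.082°: sin φ = -0.914374, cos φ = 0.404870, sin λ = -0.243310, cos λ = 0.969949.
ΔN = −sin φ cos λ·ΔX − sin φ sin λ·ΔY + cos φ·ΔZ = −(-0.914374)(0.969949)(588.8) − (-0.914374)(-0.243310)(-211.8) + (0.404870)(-538.9) = 351.14 m.

ΔN = 351 m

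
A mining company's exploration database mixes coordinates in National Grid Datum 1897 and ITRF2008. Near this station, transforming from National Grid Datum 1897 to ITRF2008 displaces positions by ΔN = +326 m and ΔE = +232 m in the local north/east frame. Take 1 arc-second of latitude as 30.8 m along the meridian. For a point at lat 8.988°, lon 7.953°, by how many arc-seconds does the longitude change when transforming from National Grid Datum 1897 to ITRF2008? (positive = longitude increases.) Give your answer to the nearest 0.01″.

At latitude 8.988°, cos φ = 0.987721.
1″ of longitude at this latitude = 30.80 × cos φ = 30.4218 m, so Δλ = 232.0 / 30.4218 = 7.626″.

Δλ = 7.63″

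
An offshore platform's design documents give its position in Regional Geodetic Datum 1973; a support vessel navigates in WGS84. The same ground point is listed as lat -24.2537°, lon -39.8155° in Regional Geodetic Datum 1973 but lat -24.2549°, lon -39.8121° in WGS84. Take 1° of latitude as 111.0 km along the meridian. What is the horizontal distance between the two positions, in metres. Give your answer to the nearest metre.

Δφ = -24.2549° − -24.2537° = -0.0012°; Δλ = -39.8121° − -39.8155° = +0.0034°.
ΔN = Δφ × 111000 = -133.2 m; ΔE = Δλ × 111000 × cos(-24.2537°) = +0.0034 × 111000 × 0.911736 = 344.1 m.
Distance = √(ΔE² + ΔN²) = √(344.1² + (-133.2)²) = 369.0 m.

369 m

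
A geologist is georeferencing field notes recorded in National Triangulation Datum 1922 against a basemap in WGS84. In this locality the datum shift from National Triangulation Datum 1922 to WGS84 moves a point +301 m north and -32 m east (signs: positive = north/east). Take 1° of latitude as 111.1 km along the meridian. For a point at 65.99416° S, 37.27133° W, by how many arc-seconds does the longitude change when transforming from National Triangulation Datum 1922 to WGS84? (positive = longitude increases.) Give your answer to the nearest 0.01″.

Δλ = -2.55″

At latitude -65.99416°, cos φ = 0.406830.
1° of longitude at this latitude = 111.1 × cos φ = 45.20 km, so Δλ = -32.0 / 45198.8 = -0.0007080° = -2.549″.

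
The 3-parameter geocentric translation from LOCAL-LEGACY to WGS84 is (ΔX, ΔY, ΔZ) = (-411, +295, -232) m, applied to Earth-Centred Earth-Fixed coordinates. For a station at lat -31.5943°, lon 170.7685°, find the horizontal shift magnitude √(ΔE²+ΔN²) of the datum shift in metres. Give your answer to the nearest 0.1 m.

228.7 m

At φ = -31.5943°, λ = 170.7685°: sin φ = -0.523901, cos φ = 0.851779, sin λ = 0.160424, cos λ = -0.987048.
ΔE = −sin λ·ΔX + cos λ·ΔY = −(0.160424)·(-411) + (-0.987048)·(295) = -225.25 m.
ΔN = −sin φ cos λ·ΔX − sin φ sin λ·ΔY + cos φ·ΔZ = −(-0.523901)(-0.987048)(-411) − (-0.523901)(0.160424)(295) + (0.851779)(-232) = 39.72 m.
Horizontal magnitude = √(ΔE² + ΔN²) = √((-225.25)² + 39.72²) = 228.72 m.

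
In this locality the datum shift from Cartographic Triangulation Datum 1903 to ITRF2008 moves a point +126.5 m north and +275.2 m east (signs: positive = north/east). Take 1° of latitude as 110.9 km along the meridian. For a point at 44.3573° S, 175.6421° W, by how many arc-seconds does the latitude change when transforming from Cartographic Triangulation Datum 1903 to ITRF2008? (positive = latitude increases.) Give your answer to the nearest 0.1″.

Δφ = 4.1″

1° of latitude = 110.9 km, so Δφ = 126.5 / 110900 = 0.0011407° = 4.106″.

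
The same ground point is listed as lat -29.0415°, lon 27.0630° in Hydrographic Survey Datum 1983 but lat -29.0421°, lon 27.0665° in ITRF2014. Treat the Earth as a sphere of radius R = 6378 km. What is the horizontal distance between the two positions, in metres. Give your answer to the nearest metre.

347 m

Δφ = -29.0421° − -29.0415° = -0.0006°; Δλ = 27.0665° − 27.0630° = +0.0035°.
1° along a meridian = πR/180 = 111317 m.
ΔN = Δφ × 111317 = -66.8 m; ΔE = Δλ × 111317 × cos(-29.0415°) = +0.0035 × 111317 × 0.874268 = 340.6 m.
Distance = √(ΔE² + ΔN²) = √(340.6² + (-66.8)²) = 347.1 m.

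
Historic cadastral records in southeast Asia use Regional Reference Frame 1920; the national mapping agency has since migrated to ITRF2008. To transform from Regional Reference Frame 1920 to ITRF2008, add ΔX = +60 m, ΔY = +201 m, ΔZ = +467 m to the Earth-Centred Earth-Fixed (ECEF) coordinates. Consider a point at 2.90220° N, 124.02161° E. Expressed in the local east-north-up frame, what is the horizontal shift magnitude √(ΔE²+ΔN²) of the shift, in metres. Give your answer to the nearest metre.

487 m

The local east axis at (φ, λ) is (−sin λ, cos λ, 0), so ΔE = −sin(124.02161°)·60 + cos(124.02161°)·201 = -162.19 m.
The local north axis is (−sin φ cos λ, −sin φ sin λ, cos φ), giving ΔN = 1.700 − 8.435 + 466.401 = 459.67 m.
Horizontal magnitude = √(ΔE² + ΔN²) = √((-162.19)² + 459.67²) = 487.44 m.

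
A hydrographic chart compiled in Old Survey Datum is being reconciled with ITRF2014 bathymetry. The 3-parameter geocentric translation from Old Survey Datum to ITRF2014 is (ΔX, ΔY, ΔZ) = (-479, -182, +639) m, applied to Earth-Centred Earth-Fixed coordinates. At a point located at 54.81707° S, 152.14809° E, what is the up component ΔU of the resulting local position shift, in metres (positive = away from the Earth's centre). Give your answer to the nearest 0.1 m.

At φ = -54.81707°, λ = 152.14809°: sin φ = -0.817317, cos φ = 0.576189, sin λ = 0.467188, cos λ = -0.884158.
ΔU = cos φ cos λ·ΔX + cos φ sin λ·ΔY + sin φ·ΔZ = (0.576189)(-0.884158)(-479) + (0.576189)(0.467188)(-182) + (-0.817317)(639) = -327.23 m.

ΔU = -327.2 m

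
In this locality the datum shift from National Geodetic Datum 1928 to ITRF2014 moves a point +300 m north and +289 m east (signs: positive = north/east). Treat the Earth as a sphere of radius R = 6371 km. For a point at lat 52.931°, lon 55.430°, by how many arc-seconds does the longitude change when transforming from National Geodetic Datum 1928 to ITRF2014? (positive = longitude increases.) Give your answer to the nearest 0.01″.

At latitude 52.931°, cos φ = 0.602776.
One radian of longitude at latitude φ spans R cos φ, so Δλ = ΔE / (R cos φ) = 289.0 / (6371000 × 0.602776) = 7.5255e-05 rad = 15.522″.

Δλ = 15.52″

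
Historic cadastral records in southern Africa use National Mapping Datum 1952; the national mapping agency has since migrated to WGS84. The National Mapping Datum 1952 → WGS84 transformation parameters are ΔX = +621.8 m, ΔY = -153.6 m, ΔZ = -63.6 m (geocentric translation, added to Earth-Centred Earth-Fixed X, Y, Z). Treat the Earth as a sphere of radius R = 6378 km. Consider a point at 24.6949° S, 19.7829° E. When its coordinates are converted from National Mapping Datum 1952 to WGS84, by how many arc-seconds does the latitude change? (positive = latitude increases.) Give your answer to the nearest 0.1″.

Δφ = 5.3″

sin φ = -0.417786, cos φ = 0.908545, sin λ = 0.338457, cos λ = 0.940982.
North component: ΔN = −sin φ cos λ·ΔX − sin φ sin λ·ΔY + cos φ·ΔZ = −(-0.417786)(0.940982)(621.8) − (-0.417786)(0.338457)(-153.6) + (0.908545)(-63.6) = 164.94 m.
1° of latitude spans πR/180 = 111317 m, so Δφ = 164.94 / 111317 × 3600 = 5.334″.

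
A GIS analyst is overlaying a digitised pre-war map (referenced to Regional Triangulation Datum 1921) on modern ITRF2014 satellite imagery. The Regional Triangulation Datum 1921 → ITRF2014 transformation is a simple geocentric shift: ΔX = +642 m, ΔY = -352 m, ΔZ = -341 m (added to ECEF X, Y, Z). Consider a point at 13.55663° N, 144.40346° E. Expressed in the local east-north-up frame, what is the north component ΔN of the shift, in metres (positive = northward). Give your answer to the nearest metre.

ΔN = -161 m

At φ = 13.55663°, λ = 144.40346°: sin φ = 0.234406, cos φ = 0.972139, sin λ = 0.582074, cos λ = -0.813136.
ΔN = −sin φ cos λ·ΔX − sin φ sin λ·ΔY + cos φ·ΔZ = −(0.234406)(-0.813136)(642) − (0.234406)(0.582074)(-352) + (0.972139)(-341) = -161.10 m.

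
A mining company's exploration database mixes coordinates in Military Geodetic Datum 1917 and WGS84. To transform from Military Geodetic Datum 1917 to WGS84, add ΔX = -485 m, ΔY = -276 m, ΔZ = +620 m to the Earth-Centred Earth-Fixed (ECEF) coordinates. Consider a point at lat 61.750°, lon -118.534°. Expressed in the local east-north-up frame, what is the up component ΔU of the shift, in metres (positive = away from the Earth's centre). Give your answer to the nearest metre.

ΔU = 771 m

At φ = 61.750°, λ = -118.534°: sin φ = 0.880891, cos φ = 0.473320, sin λ = -0.878534, cos λ = -0.477680.
ΔU = cos φ cos λ·ΔX + cos φ sin λ·ΔY + sin φ·ΔZ = (0.473320)(-0.477680)(-485) + (0.473320)(-0.878534)(-276) + (0.880891)(620) = 770.58 m.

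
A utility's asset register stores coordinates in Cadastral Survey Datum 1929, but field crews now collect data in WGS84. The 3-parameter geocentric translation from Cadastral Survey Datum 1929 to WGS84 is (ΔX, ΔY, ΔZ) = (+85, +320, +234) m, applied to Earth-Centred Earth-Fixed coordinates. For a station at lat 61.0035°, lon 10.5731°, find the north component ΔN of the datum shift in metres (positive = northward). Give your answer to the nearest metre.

The local north axis is (−sin φ cos λ, −sin φ sin λ, cos φ), giving ΔN = -73.083 − 51.357 + 113.433 = -11.01 m.

ΔN = -11 m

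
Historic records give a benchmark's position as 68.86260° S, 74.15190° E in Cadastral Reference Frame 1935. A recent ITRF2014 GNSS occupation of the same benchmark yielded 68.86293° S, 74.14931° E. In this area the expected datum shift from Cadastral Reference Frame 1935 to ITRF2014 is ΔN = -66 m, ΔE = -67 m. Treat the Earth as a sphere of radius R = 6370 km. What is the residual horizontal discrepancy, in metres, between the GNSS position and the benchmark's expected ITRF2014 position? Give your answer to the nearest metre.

Observed coordinate differences: Δφ = -0.00033°, Δλ = -0.00259°.
Converting to metres (1° lat = 111177 m, cos φ = 0.360606): observed ΔN = -36.7 m, observed ΔE = -103.8 m.
Subtracting the expected shift leaves a residual of -36.7 − (-66) = 29.3 m north and -103.8 − (-67) = -36.8 m east.
Residual distance = √(29.3² + (-36.8)²) = 47.1 m.

47 m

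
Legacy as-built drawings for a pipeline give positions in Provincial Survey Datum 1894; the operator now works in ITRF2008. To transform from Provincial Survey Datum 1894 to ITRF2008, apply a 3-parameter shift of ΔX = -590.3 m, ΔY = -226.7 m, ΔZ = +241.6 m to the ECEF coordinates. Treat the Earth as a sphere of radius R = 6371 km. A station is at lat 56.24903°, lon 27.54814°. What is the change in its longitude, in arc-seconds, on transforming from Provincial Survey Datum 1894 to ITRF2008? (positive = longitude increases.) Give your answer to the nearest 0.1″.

sin φ = 0.831460, cos φ = 0.555584, sin λ = 0.462494, cos λ = 0.886623.
East component: ΔE = −sin λ·ΔX + cos λ·ΔY = −(0.462494)(-590.3) + (0.886623)(-226.7) = 72.01 m.
1° of latitude spans πR/180 = 111195 m; at latitude φ, 1° of longitude spans that × cos φ = 61778.2 m, so Δλ = 72.01 / 61778.2 × 3600 = 4.196″.

Δλ = 4.2″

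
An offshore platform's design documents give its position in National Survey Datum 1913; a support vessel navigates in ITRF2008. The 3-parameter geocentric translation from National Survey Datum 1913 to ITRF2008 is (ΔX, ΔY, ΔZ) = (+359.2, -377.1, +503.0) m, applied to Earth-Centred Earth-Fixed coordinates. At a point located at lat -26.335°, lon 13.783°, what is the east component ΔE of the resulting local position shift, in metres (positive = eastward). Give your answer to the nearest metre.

At φ = -26.335°, λ = 13.783°: sin φ = -0.443619, cos φ = 0.896216, sin λ = 0.238245, cos λ = 0.971205.
ΔE = −sin λ·ΔX + cos λ·ΔY = −(0.238245)·(359.2) + (0.971205)·(-377.1) = -451.82 m.

ΔE = -452 m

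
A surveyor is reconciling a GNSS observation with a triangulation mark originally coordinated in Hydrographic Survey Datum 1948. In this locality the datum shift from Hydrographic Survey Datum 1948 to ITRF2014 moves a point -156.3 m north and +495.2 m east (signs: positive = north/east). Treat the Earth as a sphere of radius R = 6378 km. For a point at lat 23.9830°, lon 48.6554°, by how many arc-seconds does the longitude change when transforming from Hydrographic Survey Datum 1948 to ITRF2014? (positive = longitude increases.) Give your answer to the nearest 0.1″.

At latitude 23.9830°, cos φ = 0.913666.
One radian of longitude at latitude φ spans R cos φ, so Δλ = ΔE / (R cos φ) = 495.2 / (6378000 × 0.913666) = 8.4978e-05 rad = 17.528″.

Δλ = 17.5″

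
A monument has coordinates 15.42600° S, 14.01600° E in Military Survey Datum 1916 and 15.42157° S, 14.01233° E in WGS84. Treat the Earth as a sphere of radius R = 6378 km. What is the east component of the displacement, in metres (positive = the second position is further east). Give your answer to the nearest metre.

ΔE = -394 m

Δφ = -15.42157° − -15.42600° = +0.00443°; Δλ = 14.01233° − 14.01600° = -0.00367°.
1° along a meridian = πR/180 = 111317 m.
ΔN = Δφ × 111317 = 493.1 m; ΔE = Δλ × 111317 × cos(-15.42600°) = -0.00367 × 111317 × 0.963975 = -393.8 m.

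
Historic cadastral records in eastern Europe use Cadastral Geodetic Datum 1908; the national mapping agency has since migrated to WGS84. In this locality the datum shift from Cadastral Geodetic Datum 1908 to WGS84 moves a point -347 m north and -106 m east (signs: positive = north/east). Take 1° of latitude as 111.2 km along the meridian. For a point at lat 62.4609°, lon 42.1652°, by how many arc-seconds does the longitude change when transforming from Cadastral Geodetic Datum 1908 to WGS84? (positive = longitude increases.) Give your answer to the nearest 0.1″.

At latitude 62.4609°, cos φ = 0.462354.
1° of longitude at this latitude = 111.2 × cos φ = 51.41 km, so Δλ = -106.0 / 51413.7 = -0.0020617° = -7.422″.

Δλ = -7.4″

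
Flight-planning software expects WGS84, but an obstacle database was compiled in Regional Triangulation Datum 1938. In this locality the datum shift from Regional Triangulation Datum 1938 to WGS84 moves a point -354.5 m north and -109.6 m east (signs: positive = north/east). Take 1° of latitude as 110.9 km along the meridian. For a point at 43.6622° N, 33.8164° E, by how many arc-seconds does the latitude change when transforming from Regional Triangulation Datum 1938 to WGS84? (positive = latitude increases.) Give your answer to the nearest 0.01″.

Δφ = -11.51″

1° of latitude = 110.9 km, so Δφ = -354.5 / 110900 = -0.0031966° = -11.508″.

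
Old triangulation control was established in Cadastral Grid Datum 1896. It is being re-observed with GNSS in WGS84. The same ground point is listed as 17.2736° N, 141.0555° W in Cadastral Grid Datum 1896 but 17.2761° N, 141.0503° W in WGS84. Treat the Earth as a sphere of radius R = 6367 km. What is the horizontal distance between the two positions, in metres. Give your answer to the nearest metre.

618 m

Δφ = 17.2761° − 17.2736° = +0.0025°; Δλ = -141.0503° − -141.0555° = +0.0052°.
1° along a meridian = πR/180 = 111125 m.
ΔN = Δφ × 111125 = 277.8 m; ΔE = Δλ × 111125 × cos(17.2736°) = +0.0052 × 111125 × 0.954898 = 551.8 m.
Distance = √(ΔE² + ΔN²) = √(551.8² + 277.8²) = 617.8 m.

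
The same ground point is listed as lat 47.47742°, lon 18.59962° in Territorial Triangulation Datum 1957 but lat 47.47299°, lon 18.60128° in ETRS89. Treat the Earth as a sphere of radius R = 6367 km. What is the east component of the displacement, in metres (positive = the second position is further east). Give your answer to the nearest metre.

Δφ = 47.47299° − 47.47742° = -0.00443°; Δλ = 18.60128° − 18.59962° = +0.00166°.
1° along a meridian = πR/180 = 111125 m.
ΔN = Δφ × 111125 = -492.3 m; ΔE = Δλ × 111125 × cos(47.47742°) = +0.00166 × 111125 × 0.675881 = 124.7 m.

ΔE = 125 m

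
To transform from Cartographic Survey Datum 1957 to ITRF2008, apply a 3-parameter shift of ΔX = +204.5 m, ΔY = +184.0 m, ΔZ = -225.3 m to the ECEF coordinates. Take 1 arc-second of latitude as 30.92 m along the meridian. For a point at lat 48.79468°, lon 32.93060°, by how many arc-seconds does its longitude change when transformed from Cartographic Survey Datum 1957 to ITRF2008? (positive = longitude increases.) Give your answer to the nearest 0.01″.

sin φ = 0.752354, cos φ = 0.658759, sin λ = 0.543623, cos λ = 0.839330.
East component: ΔE = −sin λ·ΔX + cos λ·ΔY = −(0.543623)(204.5) + (0.839330)(184.0) = 43.27 m.
1° of latitude spans 3600 × 30.92 = 111312 m; at latitude φ, 1° of longitude spans that × cos φ = 73327.8 m, so Δλ = 43.27 / 73327.8 × 3600 = 2.124″.

Δλ = 2.12″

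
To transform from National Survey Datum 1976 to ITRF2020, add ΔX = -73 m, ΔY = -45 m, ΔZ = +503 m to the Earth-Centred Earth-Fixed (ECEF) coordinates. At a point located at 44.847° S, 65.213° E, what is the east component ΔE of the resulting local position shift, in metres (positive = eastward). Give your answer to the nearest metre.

ΔE = 47 m

At φ = -44.847°, λ = 65.213°: sin φ = -0.705216, cos φ = 0.708992, sin λ = 0.907873, cos λ = 0.419246.
ΔE = −sin λ·ΔX + cos λ·ΔY = −(0.907873)·(-73) + (0.419246)·(-45) = 47.41 m.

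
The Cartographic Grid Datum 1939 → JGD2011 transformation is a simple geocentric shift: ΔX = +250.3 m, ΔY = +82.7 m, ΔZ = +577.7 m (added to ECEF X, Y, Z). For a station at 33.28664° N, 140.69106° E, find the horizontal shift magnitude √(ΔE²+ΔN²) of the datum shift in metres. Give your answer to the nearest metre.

603 m

The local east axis at (φ, λ) is (−sin λ, cos λ, 0), so ΔE = −sin(140.69106°)·250.3 + cos(140.69106°)·82.7 = -222.55 m.
The local north axis is (−sin φ cos λ, −sin φ sin λ, cos φ), giving ΔN = 106.290 − 28.753 + 482.920 = 560.46 m.
Horizontal magnitude = √(ΔE² + ΔN²) = √((-222.55)² + 560.46²) = 603.03 m.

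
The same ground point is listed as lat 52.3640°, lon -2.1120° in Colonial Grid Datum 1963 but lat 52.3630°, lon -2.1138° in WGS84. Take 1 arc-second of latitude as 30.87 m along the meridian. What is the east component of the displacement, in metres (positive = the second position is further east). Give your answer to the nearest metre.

Δφ = 52.3630° − 52.3640° = -0.0010°; Δλ = -2.1138° − -2.1120° = -0.0018°.
1° of latitude = 3600 × 30.87 = 111132 m.
ΔN = Δφ × 111132 = -111.1 m; ΔE = Δλ × 111132 × cos(52.3640°) = -0.0018 × 111132 × 0.610643 = -122.2 m.

ΔE = -122 m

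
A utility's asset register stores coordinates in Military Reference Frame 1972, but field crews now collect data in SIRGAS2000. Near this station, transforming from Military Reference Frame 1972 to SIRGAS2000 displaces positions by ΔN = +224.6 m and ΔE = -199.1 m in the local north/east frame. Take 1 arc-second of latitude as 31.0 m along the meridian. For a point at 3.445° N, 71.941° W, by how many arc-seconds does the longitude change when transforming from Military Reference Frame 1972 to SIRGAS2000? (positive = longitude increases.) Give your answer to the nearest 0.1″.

Δλ = -6.4″

At latitude 3.445°, cos φ = 0.998193.
1″ of longitude at this latitude = 31.00 × cos φ = 30.9440 m, so Δλ = -199.1 / 30.9440 = -6.434″.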